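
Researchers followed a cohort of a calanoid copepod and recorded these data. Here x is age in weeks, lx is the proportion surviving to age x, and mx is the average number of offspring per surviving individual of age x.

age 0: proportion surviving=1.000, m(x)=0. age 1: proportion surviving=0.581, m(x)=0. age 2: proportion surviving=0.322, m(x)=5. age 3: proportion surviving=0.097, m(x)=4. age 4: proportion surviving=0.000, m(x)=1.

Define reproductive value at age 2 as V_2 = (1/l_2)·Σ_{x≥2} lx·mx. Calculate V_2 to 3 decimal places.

6.205

lx·mx for x ≥ 2: 1.61, 0.388, 0 → sum = 1.998
V_2 = 1.998 / l_2 = 1.998 / 0.322 = 6.204969… → 6.205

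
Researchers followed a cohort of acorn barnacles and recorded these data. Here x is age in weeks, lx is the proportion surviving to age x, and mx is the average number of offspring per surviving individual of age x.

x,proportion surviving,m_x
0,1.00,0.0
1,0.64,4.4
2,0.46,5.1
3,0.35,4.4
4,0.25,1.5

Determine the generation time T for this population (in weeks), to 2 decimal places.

lx·mx: 0, 2.816, 2.346, 1.54, 0.375 → R0 = 7.077
x·lx·mx: 0, 2.816, 4.692, 4.62, 1.5 → Σ = 13.628
T = 13.628 / 7.077 = 1.925675… → 1.93

1.93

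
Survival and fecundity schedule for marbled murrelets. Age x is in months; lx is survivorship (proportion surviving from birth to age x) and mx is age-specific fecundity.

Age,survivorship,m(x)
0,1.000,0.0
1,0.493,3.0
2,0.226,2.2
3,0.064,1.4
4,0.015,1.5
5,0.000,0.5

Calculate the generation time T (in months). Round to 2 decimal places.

1.36

lx·mx: 0, 1.479, 0.4972, 0.0896, 0.0225, 0 → R0 = 2.0883
x·lx·mx: 0, 1.479, 0.9944, 0.2688, 0.09, 0 → Σ = 2.8322
T = 2.8322 / 2.0883 = 1.356223… → 1.36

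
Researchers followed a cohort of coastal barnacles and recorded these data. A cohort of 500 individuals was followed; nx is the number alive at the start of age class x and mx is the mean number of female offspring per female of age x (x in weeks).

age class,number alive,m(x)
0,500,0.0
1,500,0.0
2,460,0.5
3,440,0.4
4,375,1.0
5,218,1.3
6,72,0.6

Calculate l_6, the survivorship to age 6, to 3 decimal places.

l_6 = n_6/n_0 = 72/500 = 0.144 → 0.144

0.144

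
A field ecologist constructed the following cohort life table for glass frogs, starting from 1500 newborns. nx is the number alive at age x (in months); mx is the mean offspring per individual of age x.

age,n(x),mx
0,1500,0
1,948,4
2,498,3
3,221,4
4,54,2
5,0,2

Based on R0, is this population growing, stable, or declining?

lx = nx/n0 = nx/1500: 1, 0.632, 0.332, 0.14733…, 0.036, 0
R0 = Σ lx·mx = 0 + 2.528 + 0.996 + 0.589333… + 0.072 + 0 = 4.185333…
R0 > 1, so the population is growing.

growing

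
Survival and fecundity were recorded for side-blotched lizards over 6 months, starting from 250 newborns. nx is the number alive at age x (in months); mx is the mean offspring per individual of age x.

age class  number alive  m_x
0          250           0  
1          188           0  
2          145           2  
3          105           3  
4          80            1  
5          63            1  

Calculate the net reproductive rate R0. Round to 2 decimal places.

lx = nx/n0 = nx/250: 1, 0.752, 0.58, 0.42, 0.32, 0.252
lx·mx by age: 0, 0, 1.16, 1.26, 0.32, 0.252
R0 = Σ lx·mx = 2.992 → 2.99

2.99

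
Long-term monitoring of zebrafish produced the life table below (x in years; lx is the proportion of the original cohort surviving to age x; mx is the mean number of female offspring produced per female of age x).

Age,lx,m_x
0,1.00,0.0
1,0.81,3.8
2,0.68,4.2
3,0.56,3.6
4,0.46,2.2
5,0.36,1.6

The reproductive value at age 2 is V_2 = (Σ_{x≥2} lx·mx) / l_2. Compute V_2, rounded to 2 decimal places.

lx·mx for x ≥ 2: 2.856, 2.016, 1.012, 0.576 → sum = 6.46
V_2 = 6.46 / l_2 = 6.46 / 0.68 = 9.5 → 9.50

9.50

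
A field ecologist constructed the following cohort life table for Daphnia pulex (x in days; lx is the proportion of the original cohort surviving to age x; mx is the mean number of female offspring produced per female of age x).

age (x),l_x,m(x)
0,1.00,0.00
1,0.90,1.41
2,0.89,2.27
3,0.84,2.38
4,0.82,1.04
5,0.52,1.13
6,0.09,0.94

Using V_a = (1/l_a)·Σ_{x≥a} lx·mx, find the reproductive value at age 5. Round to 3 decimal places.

lx·mx for x ≥ 5: 0.5876, 0.0846 → sum = 0.6722
V_5 = 0.6722 / l_5 = 0.6722 / 0.52 = 1.292692… → 1.293

1.293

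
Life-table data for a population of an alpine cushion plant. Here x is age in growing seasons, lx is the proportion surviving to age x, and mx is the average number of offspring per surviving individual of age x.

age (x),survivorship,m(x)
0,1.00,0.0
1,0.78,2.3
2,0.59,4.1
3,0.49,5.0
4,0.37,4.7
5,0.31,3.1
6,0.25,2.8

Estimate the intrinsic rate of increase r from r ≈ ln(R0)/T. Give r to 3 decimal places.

R0 = Σ lx·mx = 0 + 1.794 + 2.419 + 2.45 + 1.739 + 0.961 + 0.7 = 10.063
Σ x·lx·mx = 29.943; T = 29.943/10.063 = 2.97555…
r ≈ ln(R0)/T = ln(10.063)/2.97555… = 0.77594… → 0.776

0.776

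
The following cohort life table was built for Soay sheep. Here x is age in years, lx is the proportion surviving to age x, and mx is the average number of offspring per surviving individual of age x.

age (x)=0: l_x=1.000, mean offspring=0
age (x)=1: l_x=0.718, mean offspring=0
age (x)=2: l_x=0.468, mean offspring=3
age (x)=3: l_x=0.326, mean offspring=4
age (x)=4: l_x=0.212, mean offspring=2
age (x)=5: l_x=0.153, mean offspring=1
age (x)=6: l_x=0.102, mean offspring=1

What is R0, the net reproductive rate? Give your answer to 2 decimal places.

lx·mx by age: 0, 0, 1.404, 1.304, 0.424, 0.153, 0.102
R0 = Σ lx·mx = 3.387 → 3.39

3.39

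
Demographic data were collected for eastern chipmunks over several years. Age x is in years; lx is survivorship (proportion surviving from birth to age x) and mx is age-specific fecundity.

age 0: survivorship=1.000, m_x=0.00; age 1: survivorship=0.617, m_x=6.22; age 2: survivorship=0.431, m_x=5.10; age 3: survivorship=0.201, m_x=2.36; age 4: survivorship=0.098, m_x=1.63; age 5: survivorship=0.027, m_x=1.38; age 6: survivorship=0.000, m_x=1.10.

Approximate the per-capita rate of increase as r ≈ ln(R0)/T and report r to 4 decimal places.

1.2178

R0 = Σ lx·mx = 0 + 3.83774 + 2.1981 + 0.47436 + 0.15974 + 0.03726 + 0 = 6.7072
Σ x·lx·mx = 10.48228; T = 10.48228/6.7072 = 1.56284…
r ≈ ln(R0)/T = ln(6.7072)/1.56284… = 1.217771… → 1.2178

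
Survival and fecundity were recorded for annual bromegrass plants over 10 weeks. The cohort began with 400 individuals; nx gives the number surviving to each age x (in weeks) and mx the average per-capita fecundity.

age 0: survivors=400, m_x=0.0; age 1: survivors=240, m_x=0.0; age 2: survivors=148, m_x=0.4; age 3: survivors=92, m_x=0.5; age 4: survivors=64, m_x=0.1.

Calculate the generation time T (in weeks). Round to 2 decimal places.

lx = nx/n0 = nx/400: 1, 0.6, 0.37, 0.23, 0.16
lx·mx: 0, 0, 0.148, 0.115, 0.016 → R0 = 0.279
x·lx·mx: 0, 0, 0.296, 0.345, 0.064 → Σ = 0.705
T = 0.705 / 0.279 = 2.526882… → 2.53

2.53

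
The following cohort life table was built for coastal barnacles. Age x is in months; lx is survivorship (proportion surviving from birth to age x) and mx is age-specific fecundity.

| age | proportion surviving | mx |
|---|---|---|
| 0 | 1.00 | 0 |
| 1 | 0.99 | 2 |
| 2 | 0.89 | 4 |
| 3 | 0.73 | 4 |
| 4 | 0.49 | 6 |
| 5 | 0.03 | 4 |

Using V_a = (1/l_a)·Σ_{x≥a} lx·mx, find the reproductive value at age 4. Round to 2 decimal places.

6.24

lx·mx for x ≥ 4: 2.94, 0.12 → sum = 3.06
V_4 = 3.06 / l_4 = 3.06 / 0.49 = 6.244898… → 6.24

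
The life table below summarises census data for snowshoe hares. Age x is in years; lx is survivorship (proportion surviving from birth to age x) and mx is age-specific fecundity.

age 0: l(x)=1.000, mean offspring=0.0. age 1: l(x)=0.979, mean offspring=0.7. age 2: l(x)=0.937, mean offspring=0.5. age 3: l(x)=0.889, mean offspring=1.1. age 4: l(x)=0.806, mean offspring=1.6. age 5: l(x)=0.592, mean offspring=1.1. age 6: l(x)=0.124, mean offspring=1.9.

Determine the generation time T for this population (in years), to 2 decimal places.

lx·mx: 0, 0.6853, 0.4685, 0.9779, 1.2896, 0.6512, 0.2356 → R0 = 4.3081
x·lx·mx: 0, 0.6853, 0.937, 2.9337, 5.1584, 3.256, 1.4136 → Σ = 14.384
T = 14.384 / 4.3081 = 3.338827… → 3.34

3.34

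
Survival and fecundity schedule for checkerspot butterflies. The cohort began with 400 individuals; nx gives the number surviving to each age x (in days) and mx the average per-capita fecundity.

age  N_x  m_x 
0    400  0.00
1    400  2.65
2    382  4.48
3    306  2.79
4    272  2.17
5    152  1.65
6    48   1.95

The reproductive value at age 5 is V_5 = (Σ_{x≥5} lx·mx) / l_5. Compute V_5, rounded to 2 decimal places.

2.27

lx = nx/n0 = nx/400: 1, 1, 0.955, 0.765, 0.68, 0.38, 0.12
lx·mx for x ≥ 5: 0.627, 0.234 → sum = 0.861
V_5 = 0.861 / l_5 = 0.861 / 0.38 = 2.265789… → 2.27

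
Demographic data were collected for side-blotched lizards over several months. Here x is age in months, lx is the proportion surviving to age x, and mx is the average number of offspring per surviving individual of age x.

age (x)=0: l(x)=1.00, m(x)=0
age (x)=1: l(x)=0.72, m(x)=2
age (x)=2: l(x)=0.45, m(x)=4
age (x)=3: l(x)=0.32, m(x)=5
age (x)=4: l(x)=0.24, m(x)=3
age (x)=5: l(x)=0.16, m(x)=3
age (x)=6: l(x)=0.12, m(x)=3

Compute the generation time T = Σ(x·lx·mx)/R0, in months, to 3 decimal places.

lx·mx: 0, 1.44, 1.8, 1.6, 0.72, 0.48, 0.36 → R0 = 6.4
x·lx·mx: 0, 1.44, 3.6, 4.8, 2.88, 2.4, 2.16 → Σ = 17.28
T = 17.28 / 6.4 = 2.7 → 2.700

2.700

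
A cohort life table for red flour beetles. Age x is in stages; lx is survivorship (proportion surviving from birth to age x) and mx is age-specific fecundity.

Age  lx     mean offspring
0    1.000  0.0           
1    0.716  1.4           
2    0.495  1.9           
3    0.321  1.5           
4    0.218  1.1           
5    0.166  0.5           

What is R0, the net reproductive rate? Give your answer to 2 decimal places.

2.75

lx·mx by age: 0, 1.0024, 0.9405, 0.4815, 0.2398, 0.083
R0 = Σ lx·mx = 2.7472 → 2.75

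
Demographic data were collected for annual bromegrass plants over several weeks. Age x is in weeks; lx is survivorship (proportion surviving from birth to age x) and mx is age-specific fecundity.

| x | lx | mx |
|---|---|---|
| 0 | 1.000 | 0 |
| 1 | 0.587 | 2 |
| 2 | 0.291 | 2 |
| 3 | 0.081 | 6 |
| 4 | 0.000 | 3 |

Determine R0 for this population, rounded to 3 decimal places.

lx·mx by age: 0, 1.174, 0.582, 0.486, 0
R0 = Σ lx·mx = 2.242 → 2.242

2.242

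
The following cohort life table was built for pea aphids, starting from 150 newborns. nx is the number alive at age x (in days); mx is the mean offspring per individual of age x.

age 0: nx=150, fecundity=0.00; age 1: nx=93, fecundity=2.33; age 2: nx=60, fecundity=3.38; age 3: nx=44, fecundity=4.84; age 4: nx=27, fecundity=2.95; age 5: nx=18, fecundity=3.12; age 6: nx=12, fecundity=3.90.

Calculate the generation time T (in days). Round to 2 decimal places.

2.63

lx = nx/n0 = nx/150: 1, 0.62, 0.4, 0.29333…, 0.18, 0.12, 0.08
lx·mx: 0, 1.4446, 1.352, 1.419733…, 0.531, 0.3744, 0.312 → R0 = 5.433733…
x·lx·mx: 0, 1.4446, 2.704, 4.2592…, 2.124, 1.872, 1.872 → Σ = 14.2758…
T = 14.2758… / 5.433733… = 2.627254… → 2.63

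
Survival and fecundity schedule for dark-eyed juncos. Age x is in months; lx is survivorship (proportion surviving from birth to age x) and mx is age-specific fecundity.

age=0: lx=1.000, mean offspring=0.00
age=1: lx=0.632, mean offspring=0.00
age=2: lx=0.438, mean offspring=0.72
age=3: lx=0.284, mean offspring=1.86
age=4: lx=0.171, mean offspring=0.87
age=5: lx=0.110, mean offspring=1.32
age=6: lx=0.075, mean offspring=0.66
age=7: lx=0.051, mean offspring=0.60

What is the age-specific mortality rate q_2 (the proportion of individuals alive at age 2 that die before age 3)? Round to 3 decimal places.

0.352

q_2 = (l_2 − l_3) / l_2 = (0.438 − 0.284) / 0.438
     = 0.154 / 0.438 = 0.351598… → 0.352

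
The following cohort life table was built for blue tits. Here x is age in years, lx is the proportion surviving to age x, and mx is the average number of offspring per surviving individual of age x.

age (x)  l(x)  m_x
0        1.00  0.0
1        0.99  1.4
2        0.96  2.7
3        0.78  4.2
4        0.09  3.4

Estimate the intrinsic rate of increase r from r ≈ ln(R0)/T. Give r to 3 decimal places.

0.868

R0 = Σ lx·mx = 0 + 1.386 + 2.592 + 3.276 + 0.306 = 7.56
Σ x·lx·mx = 17.622; T = 17.622/7.56 = 2.33095…
r ≈ ln(R0)/T = ln(7.56)/2.33095… = 0.86783… → 0.868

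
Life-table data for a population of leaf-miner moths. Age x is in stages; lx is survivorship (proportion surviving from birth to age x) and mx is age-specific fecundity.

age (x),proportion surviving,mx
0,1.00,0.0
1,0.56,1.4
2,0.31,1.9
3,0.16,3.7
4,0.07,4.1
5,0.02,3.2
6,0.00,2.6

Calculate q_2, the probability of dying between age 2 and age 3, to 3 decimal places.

q_2 = (l_2 − l_3) / l_2 = (0.31 − 0.16) / 0.31
     = 0.15 / 0.31 = 0.483871… → 0.484

0.484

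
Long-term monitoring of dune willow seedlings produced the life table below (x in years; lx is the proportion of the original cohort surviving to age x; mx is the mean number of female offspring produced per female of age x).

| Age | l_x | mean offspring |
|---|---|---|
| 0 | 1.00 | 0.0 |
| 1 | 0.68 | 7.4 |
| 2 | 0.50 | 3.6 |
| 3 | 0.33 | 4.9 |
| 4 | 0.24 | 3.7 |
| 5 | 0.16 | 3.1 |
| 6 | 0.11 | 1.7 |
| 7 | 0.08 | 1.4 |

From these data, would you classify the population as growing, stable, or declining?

R0 = Σ lx·mx = 0 + 5.032 + 1.8 + 1.617 + 0.888 + 0.496 + 0.187 + 0.112 = 10.132
R0 > 1, so the population is growing.

growing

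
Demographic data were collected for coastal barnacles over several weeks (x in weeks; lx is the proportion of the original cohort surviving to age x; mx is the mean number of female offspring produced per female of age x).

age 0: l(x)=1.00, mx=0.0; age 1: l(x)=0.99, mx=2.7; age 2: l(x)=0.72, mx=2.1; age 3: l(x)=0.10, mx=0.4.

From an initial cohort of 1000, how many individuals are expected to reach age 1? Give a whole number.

990

Expected survivors = N0 · l_1 = 1000 × 0.99 = 990 → 990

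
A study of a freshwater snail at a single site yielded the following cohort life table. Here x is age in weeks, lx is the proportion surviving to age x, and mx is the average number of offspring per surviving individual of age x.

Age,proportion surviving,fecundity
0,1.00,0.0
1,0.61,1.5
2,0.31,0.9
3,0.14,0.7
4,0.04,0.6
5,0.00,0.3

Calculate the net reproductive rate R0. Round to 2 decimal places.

1.32

lx·mx by age: 0, 0.915, 0.279, 0.098, 0.024, 0
R0 = Σ lx·mx = 1.316 → 1.32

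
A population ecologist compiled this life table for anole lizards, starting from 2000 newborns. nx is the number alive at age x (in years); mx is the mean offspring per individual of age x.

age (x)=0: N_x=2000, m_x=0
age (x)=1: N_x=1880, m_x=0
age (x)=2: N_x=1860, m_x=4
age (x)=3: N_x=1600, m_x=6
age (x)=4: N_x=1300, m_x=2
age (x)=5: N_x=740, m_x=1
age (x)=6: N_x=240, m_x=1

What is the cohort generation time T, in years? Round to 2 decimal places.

2.87

lx = nx/n0 = nx/2000: 1, 0.94, 0.93, 0.8, 0.65, 0.37, 0.12
lx·mx: 0, 0, 3.72, 4.8, 1.3, 0.37, 0.12 → R0 = 10.31
x·lx·mx: 0, 0, 7.44, 14.4, 5.2, 1.85, 0.72 → Σ = 29.61
T = 29.61 / 10.31 = 2.871969… → 2.87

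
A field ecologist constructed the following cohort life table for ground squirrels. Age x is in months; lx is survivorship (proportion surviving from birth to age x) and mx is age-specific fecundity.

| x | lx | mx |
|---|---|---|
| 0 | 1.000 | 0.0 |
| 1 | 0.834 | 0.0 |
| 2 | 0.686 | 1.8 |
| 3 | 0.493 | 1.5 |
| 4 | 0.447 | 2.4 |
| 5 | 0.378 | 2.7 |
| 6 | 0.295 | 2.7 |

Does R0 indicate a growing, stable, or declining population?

R0 = Σ lx·mx = 0 + 0 + 1.2348 + 0.7395 + 1.0728 + 1.0206 + 0.7965 = 4.8642
R0 > 1, so the population is growing.

growing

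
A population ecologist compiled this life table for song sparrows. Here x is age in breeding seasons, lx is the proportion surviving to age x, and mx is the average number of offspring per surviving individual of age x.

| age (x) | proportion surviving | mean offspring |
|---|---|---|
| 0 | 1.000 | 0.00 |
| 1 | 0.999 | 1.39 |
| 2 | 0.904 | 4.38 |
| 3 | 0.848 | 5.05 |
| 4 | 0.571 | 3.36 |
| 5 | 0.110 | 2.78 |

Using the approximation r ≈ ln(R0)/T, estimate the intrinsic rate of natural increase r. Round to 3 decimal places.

R0 = Σ lx·mx = 0 + 1.38861 + 3.95952 + 4.2824 + 1.91856 + 0.3058 = 11.85489
Σ x·lx·mx = 31.35809; T = 31.35809/11.85489 = 2.64516…
r ≈ ln(R0)/T = ln(11.85489)/2.64516… = 0.93482… → 0.935

0.935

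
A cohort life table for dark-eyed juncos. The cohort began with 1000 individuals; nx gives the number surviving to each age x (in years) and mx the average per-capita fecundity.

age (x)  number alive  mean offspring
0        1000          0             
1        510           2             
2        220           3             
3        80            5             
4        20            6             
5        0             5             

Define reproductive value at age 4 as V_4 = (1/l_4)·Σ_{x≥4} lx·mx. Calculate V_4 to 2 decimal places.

lx = nx/n0 = nx/1000: 1, 0.51, 0.22, 0.08, 0.02, 0
lx·mx for x ≥ 4: 0.12, 0 → sum = 0.12
V_4 = 0.12 / l_4 = 0.12 / 0.02 = 6 → 6.00

6.00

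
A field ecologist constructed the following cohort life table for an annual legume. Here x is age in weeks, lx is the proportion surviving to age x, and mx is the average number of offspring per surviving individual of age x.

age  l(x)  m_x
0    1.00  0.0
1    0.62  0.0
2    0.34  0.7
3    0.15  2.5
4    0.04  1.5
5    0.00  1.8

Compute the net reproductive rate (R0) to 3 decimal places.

0.673

lx·mx by age: 0, 0, 0.238, 0.375, 0.06, 0
R0 = Σ lx·mx = 0.673 → 0.673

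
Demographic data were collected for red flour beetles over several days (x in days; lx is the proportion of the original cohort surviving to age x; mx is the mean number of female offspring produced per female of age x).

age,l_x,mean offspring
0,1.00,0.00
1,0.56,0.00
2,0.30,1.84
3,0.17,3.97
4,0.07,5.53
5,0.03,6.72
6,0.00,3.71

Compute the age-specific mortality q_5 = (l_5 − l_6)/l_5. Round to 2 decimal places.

q_5 = (l_5 − l_6) / l_5 = (0.03 − 0) / 0.03
     = 0.03 / 0.03 = 1 → 1.00

1.00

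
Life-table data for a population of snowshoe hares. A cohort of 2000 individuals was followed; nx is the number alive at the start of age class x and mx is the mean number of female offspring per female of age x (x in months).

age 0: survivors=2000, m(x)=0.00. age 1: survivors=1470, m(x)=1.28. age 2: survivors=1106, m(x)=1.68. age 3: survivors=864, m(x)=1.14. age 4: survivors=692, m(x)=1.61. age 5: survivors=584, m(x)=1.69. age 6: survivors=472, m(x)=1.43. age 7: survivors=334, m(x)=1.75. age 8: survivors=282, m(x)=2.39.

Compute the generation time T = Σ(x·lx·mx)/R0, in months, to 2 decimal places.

lx = nx/n0 = nx/2000: 1, 0.735, 0.553, 0.432, 0.346, 0.292, 0.236, 0.167, 0.141
lx·mx: 0, 0.9408, 0.92904, 0.49248, 0.55706, 0.49348, 0.33748, 0.29225, 0.33699 → R0 = 4.37958
x·lx·mx: 0, 0.9408, 1.85808, 1.47744, 2.22824, 2.4674, 2.02488, 2.04575, 2.69592 → Σ = 15.73851
T = 15.73851 / 4.37958 = 3.593612… → 3.59

3.59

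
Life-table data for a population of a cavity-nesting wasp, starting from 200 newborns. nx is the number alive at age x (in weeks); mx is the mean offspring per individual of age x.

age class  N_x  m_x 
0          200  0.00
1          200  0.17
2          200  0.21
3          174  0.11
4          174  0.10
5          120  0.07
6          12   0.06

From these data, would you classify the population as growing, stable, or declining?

declining

lx = nx/n0 = nx/200: 1, 1, 1, 0.87, 0.87, 0.6, 0.06
R0 = Σ lx·mx = 0 + 0.17 + 0.21 + 0.0957 + 0.087 + 0.042 + 0.0036 = 0.6083
R0 < 1, so the population is declining.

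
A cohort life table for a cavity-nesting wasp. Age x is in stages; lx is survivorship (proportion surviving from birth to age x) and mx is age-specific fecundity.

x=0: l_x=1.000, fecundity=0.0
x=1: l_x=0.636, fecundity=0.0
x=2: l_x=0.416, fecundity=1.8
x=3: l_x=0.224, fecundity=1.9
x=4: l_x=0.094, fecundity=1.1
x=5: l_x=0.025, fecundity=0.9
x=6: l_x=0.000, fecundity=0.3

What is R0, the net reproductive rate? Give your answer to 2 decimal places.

1.30

lx·mx by age: 0, 0, 0.7488, 0.4256, 0.1034, 0.0225, 0
R0 = Σ lx·mx = 1.3003 → 1.30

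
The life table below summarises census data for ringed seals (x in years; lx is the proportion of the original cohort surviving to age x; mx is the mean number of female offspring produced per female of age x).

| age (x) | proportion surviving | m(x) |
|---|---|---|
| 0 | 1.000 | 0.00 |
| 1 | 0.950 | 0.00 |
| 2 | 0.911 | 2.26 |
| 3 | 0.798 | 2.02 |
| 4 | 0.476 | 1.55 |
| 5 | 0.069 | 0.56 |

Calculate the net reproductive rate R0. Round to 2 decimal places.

lx·mx by age: 0, 0, 2.05886, 1.61196, 0.7378, 0.03864
R0 = Σ lx·mx = 4.44726 → 4.45

4.45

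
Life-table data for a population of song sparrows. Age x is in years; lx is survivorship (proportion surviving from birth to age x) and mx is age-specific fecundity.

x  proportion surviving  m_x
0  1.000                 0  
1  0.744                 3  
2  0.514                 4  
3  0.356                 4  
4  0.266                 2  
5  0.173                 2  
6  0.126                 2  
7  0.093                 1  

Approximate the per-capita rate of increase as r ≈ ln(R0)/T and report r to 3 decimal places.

0.807

R0 = Σ lx·mx = 0 + 2.232 + 2.056 + 1.424 + 0.532 + 0.346 + 0.252 + 0.093 = 6.935
Σ x·lx·mx = 16.637; T = 16.637/6.935 = 2.39899…
r ≈ ln(R0)/T = ln(6.935)/2.39899… = 0.80725… → 0.807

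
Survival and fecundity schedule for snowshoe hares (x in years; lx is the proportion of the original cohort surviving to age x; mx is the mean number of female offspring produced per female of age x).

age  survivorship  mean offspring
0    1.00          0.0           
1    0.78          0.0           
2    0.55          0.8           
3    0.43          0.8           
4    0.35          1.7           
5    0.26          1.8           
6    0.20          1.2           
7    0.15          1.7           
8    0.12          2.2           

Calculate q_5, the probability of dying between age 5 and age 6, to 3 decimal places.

q_5 = (l_5 − l_6) / l_5 = (0.26 − 0.2) / 0.26
     = 0.06 / 0.26 = 0.230769… → 0.231

0.231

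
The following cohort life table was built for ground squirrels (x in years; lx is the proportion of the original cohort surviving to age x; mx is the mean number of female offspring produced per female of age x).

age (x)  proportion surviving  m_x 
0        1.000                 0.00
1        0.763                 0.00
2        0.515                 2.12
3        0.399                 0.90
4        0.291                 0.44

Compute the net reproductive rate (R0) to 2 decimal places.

1.58

lx·mx by age: 0, 0, 1.0918, 0.3591, 0.12804
R0 = Σ lx·mx = 1.57894 → 1.58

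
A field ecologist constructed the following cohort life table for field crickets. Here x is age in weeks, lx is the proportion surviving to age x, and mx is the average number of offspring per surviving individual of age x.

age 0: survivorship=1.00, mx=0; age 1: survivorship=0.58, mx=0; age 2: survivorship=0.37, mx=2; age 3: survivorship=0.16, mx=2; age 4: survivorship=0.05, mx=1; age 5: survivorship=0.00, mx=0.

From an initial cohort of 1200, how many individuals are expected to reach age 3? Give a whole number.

192

Expected survivors = N0 · l_3 = 1200 × 0.16 = 192 → 192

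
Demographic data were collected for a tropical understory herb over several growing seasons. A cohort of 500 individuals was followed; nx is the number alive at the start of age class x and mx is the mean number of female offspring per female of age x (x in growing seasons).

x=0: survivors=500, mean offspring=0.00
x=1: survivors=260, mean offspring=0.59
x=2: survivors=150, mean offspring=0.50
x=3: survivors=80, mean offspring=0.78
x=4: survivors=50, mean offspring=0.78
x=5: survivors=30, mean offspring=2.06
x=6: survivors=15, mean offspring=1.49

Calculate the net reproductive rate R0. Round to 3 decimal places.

lx = nx/n0 = nx/500: 1, 0.52, 0.3, 0.16, 0.1, 0.06, 0.03
lx·mx by age: 0, 0.3068, 0.15, 0.1248, 0.078, 0.1236, 0.0447
R0 = Σ lx·mx = 0.8279 → 0.828

0.828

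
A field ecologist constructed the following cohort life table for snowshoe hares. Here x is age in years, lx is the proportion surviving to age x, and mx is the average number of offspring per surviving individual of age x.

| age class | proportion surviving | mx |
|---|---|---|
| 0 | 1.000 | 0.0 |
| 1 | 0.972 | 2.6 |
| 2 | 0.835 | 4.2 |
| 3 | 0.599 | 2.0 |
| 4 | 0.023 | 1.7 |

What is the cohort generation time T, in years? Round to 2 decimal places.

lx·mx: 0, 2.5272, 3.507, 1.198, 0.0391 → R0 = 7.2713
x·lx·mx: 0, 2.5272, 7.014, 3.594, 0.1564 → Σ = 13.2916
T = 13.2916 / 7.2713 = 1.827954… → 1.83

1.83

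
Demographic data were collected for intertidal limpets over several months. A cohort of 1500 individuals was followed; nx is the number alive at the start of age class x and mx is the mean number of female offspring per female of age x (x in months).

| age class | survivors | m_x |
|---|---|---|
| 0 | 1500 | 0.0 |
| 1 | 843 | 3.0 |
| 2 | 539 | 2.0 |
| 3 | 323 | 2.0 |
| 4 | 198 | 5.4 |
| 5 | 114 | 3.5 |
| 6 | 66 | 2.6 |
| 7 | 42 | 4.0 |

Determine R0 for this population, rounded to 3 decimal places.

lx = nx/n0 = nx/1500: 1, 0.562, 0.35933…, 0.21533…, 0.132, 0.076, 0.044, 0.028
lx·mx by age: 0, 1.686, 0.718667…, 0.430667…, 0.7128, 0.266, 0.1144, 0.112
R0 = Σ lx·mx = 4.040533… → 4.041

4.041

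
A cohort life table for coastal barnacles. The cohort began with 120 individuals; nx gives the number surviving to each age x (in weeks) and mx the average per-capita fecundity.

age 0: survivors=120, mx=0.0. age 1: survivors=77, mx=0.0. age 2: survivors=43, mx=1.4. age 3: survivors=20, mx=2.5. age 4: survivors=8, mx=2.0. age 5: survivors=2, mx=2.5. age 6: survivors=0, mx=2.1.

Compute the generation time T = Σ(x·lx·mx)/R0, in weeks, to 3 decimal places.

lx = nx/n0 = nx/120: 1, 0.64167…, 0.35833…, 0.16667…, 0.06667…, 0.01667…, 0
lx·mx: 0, 0, 0.501667…, 0.416667…, 0.133333…, 0.041667…, 0 → R0 = 1.093333…
x·lx·mx: 0, 0, 1.003333…, 1.25…, 0.533333…, 0.208333…, 0 → Σ = 2.995…
T = 2.995… / 1.093333… = 2.739329… → 2.739

2.739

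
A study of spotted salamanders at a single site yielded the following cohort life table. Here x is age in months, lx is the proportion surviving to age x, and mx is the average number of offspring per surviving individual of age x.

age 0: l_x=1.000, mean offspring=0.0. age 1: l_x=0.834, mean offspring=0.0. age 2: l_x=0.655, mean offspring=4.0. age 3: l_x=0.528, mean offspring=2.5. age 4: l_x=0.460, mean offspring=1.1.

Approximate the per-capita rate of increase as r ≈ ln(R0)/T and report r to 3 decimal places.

R0 = Σ lx·mx = 0 + 0 + 2.62 + 1.32 + 0.506 = 4.446
Σ x·lx·mx = 11.224; T = 11.224/4.446 = 2.52452…
r ≈ ln(R0)/T = ln(4.446)/2.52452… = 0.59101… → 0.591

0.591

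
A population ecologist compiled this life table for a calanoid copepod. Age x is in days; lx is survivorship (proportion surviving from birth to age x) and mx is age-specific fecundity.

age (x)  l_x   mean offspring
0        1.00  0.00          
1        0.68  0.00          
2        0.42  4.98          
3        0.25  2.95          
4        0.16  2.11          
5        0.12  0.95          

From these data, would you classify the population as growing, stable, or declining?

R0 = Σ lx·mx = 0 + 0 + 2.0916 + 0.7375 + 0.3376 + 0.114 = 3.2807
R0 > 1, so the population is growing.

growing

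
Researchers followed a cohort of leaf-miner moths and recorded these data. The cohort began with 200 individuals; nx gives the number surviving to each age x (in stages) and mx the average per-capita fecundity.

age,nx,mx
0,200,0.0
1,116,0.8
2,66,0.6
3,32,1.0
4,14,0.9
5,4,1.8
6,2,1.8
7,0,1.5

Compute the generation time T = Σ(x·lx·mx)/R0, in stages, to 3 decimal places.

lx = nx/n0 = nx/200: 1, 0.58, 0.33, 0.16, 0.07, 0.02, 0.01, 0
lx·mx: 0, 0.464, 0.198, 0.16, 0.063, 0.036, 0.018, 0 → R0 = 0.939
x·lx·mx: 0, 0.464, 0.396, 0.48, 0.252, 0.18, 0.108, 0 → Σ = 1.88
T = 1.88 / 0.939 = 2.00213… → 2.002

2.002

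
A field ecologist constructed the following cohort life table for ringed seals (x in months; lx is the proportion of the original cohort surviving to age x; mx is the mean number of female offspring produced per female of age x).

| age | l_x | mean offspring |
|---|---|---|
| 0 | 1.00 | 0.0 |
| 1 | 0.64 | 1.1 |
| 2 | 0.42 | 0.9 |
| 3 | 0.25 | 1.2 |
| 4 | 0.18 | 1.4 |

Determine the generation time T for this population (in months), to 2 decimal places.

2.06

lx·mx: 0, 0.704, 0.378, 0.3, 0.252 → R0 = 1.634
x·lx·mx: 0, 0.704, 0.756, 0.9, 1.008 → Σ = 3.368
T = 3.368 / 1.634 = 2.0612… → 2.06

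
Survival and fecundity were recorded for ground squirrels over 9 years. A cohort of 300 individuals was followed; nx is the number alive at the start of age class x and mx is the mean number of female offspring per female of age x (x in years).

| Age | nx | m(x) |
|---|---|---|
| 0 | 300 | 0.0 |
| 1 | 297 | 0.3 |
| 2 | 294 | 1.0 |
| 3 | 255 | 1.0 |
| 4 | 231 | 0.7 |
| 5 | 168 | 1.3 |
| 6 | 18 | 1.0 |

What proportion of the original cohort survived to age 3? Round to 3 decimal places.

0.850

l_3 = n_3/n_0 = 255/300 = 0.85 → 0.850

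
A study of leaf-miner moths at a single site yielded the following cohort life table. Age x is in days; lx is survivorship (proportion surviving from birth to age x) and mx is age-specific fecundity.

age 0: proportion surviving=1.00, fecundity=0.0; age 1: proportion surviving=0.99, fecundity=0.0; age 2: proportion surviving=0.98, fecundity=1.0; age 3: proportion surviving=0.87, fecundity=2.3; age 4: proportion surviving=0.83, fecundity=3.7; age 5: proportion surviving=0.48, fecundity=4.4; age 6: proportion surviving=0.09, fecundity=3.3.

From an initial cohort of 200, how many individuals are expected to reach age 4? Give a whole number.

166

Expected survivors = N0 · l_4 = 200 × 0.83 = 166 → 166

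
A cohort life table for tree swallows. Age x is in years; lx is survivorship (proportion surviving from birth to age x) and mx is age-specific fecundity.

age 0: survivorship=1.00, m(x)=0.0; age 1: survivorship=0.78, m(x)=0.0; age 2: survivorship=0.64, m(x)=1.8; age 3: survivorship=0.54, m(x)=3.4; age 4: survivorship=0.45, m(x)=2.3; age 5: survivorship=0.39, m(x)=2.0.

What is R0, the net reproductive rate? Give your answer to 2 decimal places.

4.80

lx·mx by age: 0, 0, 1.152, 1.836, 1.035, 0.78
R0 = Σ lx·mx = 4.803 → 4.80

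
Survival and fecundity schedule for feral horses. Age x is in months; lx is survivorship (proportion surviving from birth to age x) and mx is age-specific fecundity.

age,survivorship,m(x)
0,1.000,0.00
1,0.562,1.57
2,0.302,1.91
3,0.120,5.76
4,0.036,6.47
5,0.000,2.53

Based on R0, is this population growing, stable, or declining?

R0 = Σ lx·mx = 0 + 0.88234 + 0.57682 + 0.6912 + 0.23292 + 0 = 2.38328
R0 > 1, so the population is growing.

growing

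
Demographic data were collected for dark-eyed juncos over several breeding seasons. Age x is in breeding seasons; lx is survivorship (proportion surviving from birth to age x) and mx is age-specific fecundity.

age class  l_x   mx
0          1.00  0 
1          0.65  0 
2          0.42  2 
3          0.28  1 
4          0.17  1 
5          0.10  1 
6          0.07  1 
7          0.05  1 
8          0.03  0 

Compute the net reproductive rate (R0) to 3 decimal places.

lx·mx by age: 0, 0, 0.84, 0.28, 0.17, 0.1, 0.07, 0.05, 0
R0 = Σ lx·mx = 1.51 → 1.510

1.510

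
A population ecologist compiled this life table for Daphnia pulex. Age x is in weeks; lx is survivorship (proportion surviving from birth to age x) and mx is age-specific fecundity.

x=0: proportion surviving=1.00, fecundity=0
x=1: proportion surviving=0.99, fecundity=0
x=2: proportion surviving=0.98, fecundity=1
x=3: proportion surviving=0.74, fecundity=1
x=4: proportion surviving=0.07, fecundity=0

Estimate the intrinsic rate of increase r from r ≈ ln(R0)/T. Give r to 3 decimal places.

R0 = Σ lx·mx = 0 + 0 + 0.98 + 0.74 + 0 = 1.72
Σ x·lx·mx = 4.18; T = 4.18/1.72 = 2.43023…
r ≈ ln(R0)/T = ln(1.72)/2.43023… = 0.22316… → 0.223

0.223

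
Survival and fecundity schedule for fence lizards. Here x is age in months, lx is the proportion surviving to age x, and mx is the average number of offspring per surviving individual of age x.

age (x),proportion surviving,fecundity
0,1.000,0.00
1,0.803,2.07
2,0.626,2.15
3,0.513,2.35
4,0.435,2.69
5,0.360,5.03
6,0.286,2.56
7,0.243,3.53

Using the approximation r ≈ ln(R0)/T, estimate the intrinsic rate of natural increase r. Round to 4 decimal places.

0.5946

R0 = Σ lx·mx = 0 + 1.66221 + 1.3459 + 1.20555 + 1.17015 + 1.8108 + 0.73216 + 0.85779 = 8.78456
Σ x·lx·mx = 32.10275; T = 32.10275/8.78456 = 3.65445…
r ≈ ln(R0)/T = ln(8.78456)/3.65445… = 0.594616… → 0.5946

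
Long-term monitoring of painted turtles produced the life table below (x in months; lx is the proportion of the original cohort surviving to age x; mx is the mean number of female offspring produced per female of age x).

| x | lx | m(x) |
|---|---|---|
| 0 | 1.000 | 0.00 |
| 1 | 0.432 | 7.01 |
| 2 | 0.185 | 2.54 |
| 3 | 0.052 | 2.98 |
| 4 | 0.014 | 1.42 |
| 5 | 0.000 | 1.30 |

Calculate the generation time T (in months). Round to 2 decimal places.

1.23

lx·mx: 0, 3.02832, 0.4699, 0.15496, 0.01988, 0 → R0 = 3.67306
x·lx·mx: 0, 3.02832, 0.9398, 0.46488, 0.07952, 0 → Σ = 4.51252
T = 4.51252 / 3.67306 = 1.228545… → 1.23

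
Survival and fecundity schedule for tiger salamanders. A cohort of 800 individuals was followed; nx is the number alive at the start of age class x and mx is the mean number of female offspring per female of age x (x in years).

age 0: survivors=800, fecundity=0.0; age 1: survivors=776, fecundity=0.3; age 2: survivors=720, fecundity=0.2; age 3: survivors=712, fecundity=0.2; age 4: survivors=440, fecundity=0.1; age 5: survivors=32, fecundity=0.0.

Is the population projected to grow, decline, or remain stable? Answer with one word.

declining

lx = nx/n0 = nx/800: 1, 0.97, 0.9, 0.89, 0.55, 0.04
R0 = Σ lx·mx = 0 + 0.291 + 0.18 + 0.178 + 0.055 + 0 = 0.704
R0 < 1, so the population is declining.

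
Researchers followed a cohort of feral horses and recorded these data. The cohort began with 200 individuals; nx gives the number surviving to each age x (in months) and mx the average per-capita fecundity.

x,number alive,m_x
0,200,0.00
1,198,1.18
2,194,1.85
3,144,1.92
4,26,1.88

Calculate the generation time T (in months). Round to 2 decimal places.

lx = nx/n0 = nx/200: 1, 0.99, 0.97, 0.72, 0.13
lx·mx: 0, 1.1682, 1.7945, 1.3824, 0.2444 → R0 = 4.5895
x·lx·mx: 0, 1.1682, 3.589, 4.1472, 0.9776 → Σ = 9.882
T = 9.882 / 4.5895 = 2.153176… → 2.15

2.15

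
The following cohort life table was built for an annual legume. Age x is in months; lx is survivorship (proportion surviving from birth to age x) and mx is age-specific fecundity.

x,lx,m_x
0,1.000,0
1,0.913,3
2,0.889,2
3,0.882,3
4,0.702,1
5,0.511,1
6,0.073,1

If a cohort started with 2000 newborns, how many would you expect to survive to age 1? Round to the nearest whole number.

1826

Expected survivors = N0 · l_1 = 2000 × 0.913 = 1826 → 1826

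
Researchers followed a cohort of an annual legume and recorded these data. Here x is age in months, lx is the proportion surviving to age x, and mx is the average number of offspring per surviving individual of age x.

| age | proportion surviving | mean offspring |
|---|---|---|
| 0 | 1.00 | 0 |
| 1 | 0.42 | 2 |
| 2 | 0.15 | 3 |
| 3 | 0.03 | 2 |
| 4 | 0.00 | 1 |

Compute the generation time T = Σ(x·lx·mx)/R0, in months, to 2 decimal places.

lx·mx: 0, 0.84, 0.45, 0.06, 0 → R0 = 1.35
x·lx·mx: 0, 0.84, 0.9, 0.18, 0 → Σ = 1.92
T = 1.92 / 1.35 = 1.422222… → 1.42

1.42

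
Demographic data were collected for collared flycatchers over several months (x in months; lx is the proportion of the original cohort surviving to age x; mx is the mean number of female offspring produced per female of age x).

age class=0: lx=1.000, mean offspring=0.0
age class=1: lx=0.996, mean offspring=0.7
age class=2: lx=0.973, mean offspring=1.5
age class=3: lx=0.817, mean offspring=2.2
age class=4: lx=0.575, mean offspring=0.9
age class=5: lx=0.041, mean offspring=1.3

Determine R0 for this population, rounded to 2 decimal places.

lx·mx by age: 0, 0.6972, 1.4595, 1.7974, 0.5175, 0.0533
R0 = Σ lx·mx = 4.5249 → 4.52

4.52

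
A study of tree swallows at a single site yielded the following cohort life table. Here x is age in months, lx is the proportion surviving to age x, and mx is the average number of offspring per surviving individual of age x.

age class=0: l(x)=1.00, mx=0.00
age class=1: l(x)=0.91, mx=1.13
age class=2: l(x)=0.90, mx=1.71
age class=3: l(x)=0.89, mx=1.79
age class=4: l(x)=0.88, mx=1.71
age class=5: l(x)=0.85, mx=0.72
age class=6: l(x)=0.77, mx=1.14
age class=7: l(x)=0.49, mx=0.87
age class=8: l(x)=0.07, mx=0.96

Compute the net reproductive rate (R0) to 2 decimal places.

lx·mx by age: 0, 1.0283, 1.539, 1.5931, 1.5048, 0.612, 0.8778, 0.4263, 0.0672
R0 = Σ lx·mx = 7.6485 → 7.65

7.65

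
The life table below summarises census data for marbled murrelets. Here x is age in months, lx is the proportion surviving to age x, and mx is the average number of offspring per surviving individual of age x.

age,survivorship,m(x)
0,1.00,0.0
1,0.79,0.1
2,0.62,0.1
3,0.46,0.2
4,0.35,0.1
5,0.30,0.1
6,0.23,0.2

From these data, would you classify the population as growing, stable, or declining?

declining

R0 = Σ lx·mx = 0 + 0.079 + 0.062 + 0.092 + 0.035 + 0.03 + 0.046 = 0.344
R0 < 1, so the population is declining.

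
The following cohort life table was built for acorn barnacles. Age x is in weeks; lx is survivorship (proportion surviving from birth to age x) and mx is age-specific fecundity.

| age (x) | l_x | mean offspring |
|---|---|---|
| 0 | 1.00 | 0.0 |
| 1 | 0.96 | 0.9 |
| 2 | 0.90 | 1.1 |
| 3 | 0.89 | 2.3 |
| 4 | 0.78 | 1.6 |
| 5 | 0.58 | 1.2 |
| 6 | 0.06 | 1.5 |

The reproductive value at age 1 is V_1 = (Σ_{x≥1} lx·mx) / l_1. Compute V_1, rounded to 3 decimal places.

6.182

lx·mx for x ≥ 1: 0.864, 0.99, 2.047, 1.248, 0.696, 0.09 → sum = 5.935
V_1 = 5.935 / l_1 = 5.935 / 0.96 = 6.182292… → 6.182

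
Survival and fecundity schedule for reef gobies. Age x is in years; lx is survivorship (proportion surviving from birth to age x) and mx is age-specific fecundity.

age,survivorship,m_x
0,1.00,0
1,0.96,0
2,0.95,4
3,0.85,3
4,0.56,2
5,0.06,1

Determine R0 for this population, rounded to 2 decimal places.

lx·mx by age: 0, 0, 3.8, 2.55, 1.12, 0.06
R0 = Σ lx·mx = 7.53 → 7.53

7.53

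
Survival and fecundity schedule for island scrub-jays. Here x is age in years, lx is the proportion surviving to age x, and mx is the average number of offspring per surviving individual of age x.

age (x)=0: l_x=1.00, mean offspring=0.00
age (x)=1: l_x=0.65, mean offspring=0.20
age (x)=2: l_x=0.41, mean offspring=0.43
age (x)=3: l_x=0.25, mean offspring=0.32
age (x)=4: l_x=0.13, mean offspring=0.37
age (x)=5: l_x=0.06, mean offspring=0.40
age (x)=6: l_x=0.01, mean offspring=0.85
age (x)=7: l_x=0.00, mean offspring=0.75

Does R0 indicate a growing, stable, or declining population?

R0 = Σ lx·mx = 0 + 0.13 + 0.1763 + 0.08 + 0.0481 + 0.024 + 0.0085 + 0 = 0.4669
R0 < 1, so the population is declining.

declining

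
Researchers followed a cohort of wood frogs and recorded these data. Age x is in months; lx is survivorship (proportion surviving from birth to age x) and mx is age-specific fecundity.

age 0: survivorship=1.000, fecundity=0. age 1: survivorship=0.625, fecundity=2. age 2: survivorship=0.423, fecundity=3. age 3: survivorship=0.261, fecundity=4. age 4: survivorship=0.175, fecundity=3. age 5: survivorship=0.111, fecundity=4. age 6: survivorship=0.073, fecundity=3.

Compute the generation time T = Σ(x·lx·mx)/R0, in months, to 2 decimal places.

lx·mx: 0, 1.25, 1.269, 1.044, 0.525, 0.444, 0.219 → R0 = 4.751
x·lx·mx: 0, 1.25, 2.538, 3.132, 2.1, 2.22, 1.314 → Σ = 12.554
T = 12.554 / 4.751 = 2.642391… → 2.64

2.64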